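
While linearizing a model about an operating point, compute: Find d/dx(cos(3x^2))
Chain rule: d/dx[cos(u)] = -sin(u)·u' where u = 3x^2
u' = 6x

Answer: -6x·sin(3x^2)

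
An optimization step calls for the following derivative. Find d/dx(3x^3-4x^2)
Power rule: d/dx(ax^n)=n·a·x^(n-1)
Term by term: 9·x^2-8·x

Answer: 9x^2-8x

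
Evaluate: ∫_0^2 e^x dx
Antiderivative: e^x
Evaluate: (e^2 - 1)

Answer: e^2 - 1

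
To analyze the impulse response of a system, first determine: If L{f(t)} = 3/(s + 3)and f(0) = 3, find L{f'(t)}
L{f'(t)} = s·F(s) - f(0) = 3s/(s+3)-3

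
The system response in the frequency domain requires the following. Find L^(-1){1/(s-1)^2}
L^(-1){1/(s-a)^n}=t^(n-1)·e^(at)/(n-1)!
Here a=1, n=2: t^1·e^(t)/1

Answer: t·e^(t)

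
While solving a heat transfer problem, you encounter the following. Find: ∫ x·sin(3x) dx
By parts: u=x, dv=sin(3x) dx
du=dx, v=-cos(3x)/3
=-x·cos(3x)/3+sin(3x)/3²+C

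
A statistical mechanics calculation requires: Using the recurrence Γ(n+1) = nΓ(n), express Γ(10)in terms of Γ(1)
Γ(10)=9Γ(9)=9·8Γ(8)=...=9!·Γ(1)=362880·Γ(1)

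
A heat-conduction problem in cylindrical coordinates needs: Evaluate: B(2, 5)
B(x,y) = Γ(x)Γ(y)/Γ(x+y) = (x-1)!(y-1)!/(x+y-1)!
B(2,5) = 1!·4!/6! = 1/30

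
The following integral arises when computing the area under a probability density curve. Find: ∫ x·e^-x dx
Integration by parts: u = x, dv = e^-x dx
du = dx, v = -e^-x
= -x·e^-x - ∫ -e^-x dx
= -x·e^-x - e^-x+C

Answer: -e^-x(x+1)+C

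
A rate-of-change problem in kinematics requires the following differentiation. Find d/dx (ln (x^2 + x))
Chain rule: d/dx[ln(u)] = u'/u where u = x^2+x
u' = 2x+1

Answer: (2x+1)/(x^2+x)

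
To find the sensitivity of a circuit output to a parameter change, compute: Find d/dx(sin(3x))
Chain rule: d/dx[sin(u)] = cos(u)·u' where u = 3x
u' = 3

Answer: 3·cos(3x)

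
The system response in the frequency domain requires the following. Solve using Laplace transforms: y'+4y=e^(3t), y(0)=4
Take L: sY - 4 + 4Y = 1/(s-3)
Y(s + 4) = 1/(s-3) + 4
Y = 1/((s-3)(s + 4)) + 4/(s + 4)
Partial fractions: 1/((s-3)(s + 4)) = (1/7)/(s-3) - (1/7)/(s + 4)
So Y = (1/7)/(s-3) + (27/7)/(s + 4)
Inverse Laplace transform (L^(-1){1/(s-3)} = e^(3t), L^(-1){1/(s + 4)} = e^(-4t)):

Answer: y(t) = (1/7)·e^(3t) + (27/7)·e^(-4t)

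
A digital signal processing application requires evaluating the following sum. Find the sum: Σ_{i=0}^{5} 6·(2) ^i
Geometric series: S=a(1 - r^n)/(1 - r)
a=6, r=2, n=6
S=6(1-64)/-1=378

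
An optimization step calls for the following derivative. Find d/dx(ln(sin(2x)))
Chain rule: d/dx[ln(u)]=u'/u where u=sin(2x)
u'=2cos(2x)

Answer: (2cos(2x))/(sin(2x))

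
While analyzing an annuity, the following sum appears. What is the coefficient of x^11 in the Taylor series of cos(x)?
cos(x) has only even powers. Coefficient of x^11=0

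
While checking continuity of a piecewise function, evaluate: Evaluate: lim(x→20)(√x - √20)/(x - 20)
Multiply by conjugate (√x+√20)/(√x+√20):
=(x - 20)/((x - 20)(√x+√20))=1/(√x+√20)
As x → 20: 1/(2√20)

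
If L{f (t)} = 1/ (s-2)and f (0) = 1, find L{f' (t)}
L{f'(t)}=s·F(s) - f(0)=s/(s-2) - 1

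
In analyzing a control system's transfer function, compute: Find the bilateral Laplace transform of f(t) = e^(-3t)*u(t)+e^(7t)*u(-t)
For e^(-3t) * u(t): L=1/(s+3), Re(s) > -3
For e^(7t) * u(-t): L=-1/(s-7), Re(s) < 7
Combined: F(s)=1/(s+3)-1/(s-7), -3 < Re(s) < 7

Answer: 1/(s+3)-1/(s-7), ROC: -3 < Re(s) < 7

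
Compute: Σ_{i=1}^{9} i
Using formula: Σ i^1=n(n+1)/2=9·10/2=45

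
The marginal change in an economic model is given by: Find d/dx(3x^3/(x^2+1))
Quotient rule: (f/g)' = (f'g - fg')/g²
f = 3x^3, f' = 9x^2
g = x^2 + 1, g' = 2x

Answer: (9x^2·(x^2 + 1) - 6x^4)/(x^2 + 1)²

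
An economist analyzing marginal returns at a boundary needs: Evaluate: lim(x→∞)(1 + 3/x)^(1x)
Rewrite as [(1+3/x)^x]^1.
lim(1+3/x)^x = e^3, so limit = (e^3)^1 = e^3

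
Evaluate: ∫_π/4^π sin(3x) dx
Antiderivative: -cos(3x)/3
Evaluate at bounds: [-cos(3·π)/3] - [-cos(3·π/4)/3]
= (-(-1)+(-√2/2))/3 = 1/3 - √2/6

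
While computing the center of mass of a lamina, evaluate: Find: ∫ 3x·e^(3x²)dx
Let u=3x², du=6x dx
∫ (1/2)e^u du=e^u/2 + C

Answer: e^(3x²)/2 + C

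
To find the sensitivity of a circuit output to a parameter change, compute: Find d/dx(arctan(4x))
d/dx[arctan(u)]=u'/(1+u²), u=4x, u'=4

Answer: 4/(1+16x²)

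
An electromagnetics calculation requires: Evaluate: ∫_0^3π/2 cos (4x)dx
Antiderivative: sin(4x)/4
Evaluate at bounds: [sin(4·3π/2)/4] - [sin(4·0)/4]
= ((0) - (0))/4 = 0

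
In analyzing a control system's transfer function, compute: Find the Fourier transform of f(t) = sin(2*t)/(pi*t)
sin(W * t)/(pi * t)=(W/pi) * sinc(W * t/pi) is the impulse response of the ideal low-pass filter with cutoff W (here W=2).
Its Fourier transform is a rectangular function:
F(omega)=1 for |omega| < 2, 0 otherwise

Answer: rect(omega/4) [i.e., 1 for |omega| < 2, 0 otherwise]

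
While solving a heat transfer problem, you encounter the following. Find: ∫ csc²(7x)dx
Since d/dx[-cot(7x)] = 7csc²(7x), integral = -cot(7x)/7 + C

Answer: (-1/7)cot(7x) + C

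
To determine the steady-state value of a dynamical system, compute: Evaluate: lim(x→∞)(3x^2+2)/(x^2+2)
Divide numerator and denominator by x^2:
lim (3 + 2/x^2)/(1 + 2/x^2)=3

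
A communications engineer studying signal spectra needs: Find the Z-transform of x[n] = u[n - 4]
Using the time-shift property: Z{u[n-4]} = z^(-4) * z/(z-1)
= z^(-3)/(z-1)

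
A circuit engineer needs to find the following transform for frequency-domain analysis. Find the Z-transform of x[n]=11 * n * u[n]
Z{n * u[n]} = z/(z-1)^2
By linearity: Z{11 * n * u[n]} = 11z/(z-1)^2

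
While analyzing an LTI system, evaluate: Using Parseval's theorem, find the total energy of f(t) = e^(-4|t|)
Parseval's theorem: E=integral |f(t)|^2 dt=(1/2pi) integral |F(omega)|^2 domega
E=integral_{-inf}^{inf} e^(-8|t|) dt=2 * integral_0^inf e^(-8t) dt=2/(2 * 4)=1/4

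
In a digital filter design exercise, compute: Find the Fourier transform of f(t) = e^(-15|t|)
Using the standard pair: F{e^(-a|t|)}=2a/(a^2 + omega^2)
With a=15: F(omega)=30/(225 + omega^2)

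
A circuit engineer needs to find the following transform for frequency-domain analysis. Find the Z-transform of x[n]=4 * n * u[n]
Z{n * u[n]}=z/(z-1)^2
By linearity: Z{4 * n * u[n]}=4z/(z-1)^2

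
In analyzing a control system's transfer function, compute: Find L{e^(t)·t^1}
First shifting: L{e^(at)f(t)}=F(s-a)
L{t^1}=1/s^2
Shift s → s-1: 1/(s-1)^2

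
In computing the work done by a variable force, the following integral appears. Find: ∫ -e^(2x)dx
Since d/dx[e^(2x)] = 2e^(2x), we get -1/2 e^(2x) + C

Answer: (-1/2)e^(2x) + C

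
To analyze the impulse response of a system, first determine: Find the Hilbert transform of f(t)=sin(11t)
The Hilbert transform shifts each frequency component by -pi/2.
H{sin(wt)} = -cos(wt)
With w = 11: H{sin(11t)} = -cos(11t)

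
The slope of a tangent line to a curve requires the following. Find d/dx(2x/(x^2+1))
Quotient rule: (f/g)' = (f'g - fg')/g²
f = 2x, f' = 2
g = x^2 + 1, g' = 2x

Answer: (2·(x^2 + 1) - 4x^2)/(x^2 + 1)²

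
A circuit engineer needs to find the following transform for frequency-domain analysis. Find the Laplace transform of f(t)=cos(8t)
L{cos(wt)} = s/(s²+w²)
L{cos(8t)} = s/(s²+64)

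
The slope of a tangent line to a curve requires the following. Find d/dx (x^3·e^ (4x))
Product rule: (fg)' = f'g+fg'
f = x^3, f' = 3x^2
g = e^(4x), g' = 4·e^(4x)

Answer: 3x^2·e^(4x)+4x^3·e^(4x)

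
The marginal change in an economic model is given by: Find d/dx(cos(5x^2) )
Chain rule: d/dx[cos(u)] = -sin(u)·u' where u = 5x^2
u' = 10x

Answer: -10x·sin(5x^2)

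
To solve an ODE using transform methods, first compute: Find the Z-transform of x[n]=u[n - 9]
Using the time-shift property: Z{u[n-9]} = z^(-9) * z/(z-1)
= z^(-8)/(z-1)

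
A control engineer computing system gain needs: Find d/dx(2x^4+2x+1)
Power rule: d/dx(ax^n) = n·a·x^(n-1)
Term by term: 8·x^3+2

Answer: 8x^3+2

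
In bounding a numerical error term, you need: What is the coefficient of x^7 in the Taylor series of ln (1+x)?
ln(1+x)=Σ (-1)^(n+1) x^n/n
Coefficient of x^7=(-1)^8/7=1/7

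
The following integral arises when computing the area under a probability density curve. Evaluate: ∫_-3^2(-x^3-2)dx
Step 1: Find antiderivative F(x)=(-1/4)x^4 - 2x
Step 2: F(2) - F(-3)=-8 - (-57/4)=25/4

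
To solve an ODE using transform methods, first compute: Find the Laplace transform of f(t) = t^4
L{t^n} = n!/s^(n+1)
L{t^4} = 4!/s^5 = 24/s^5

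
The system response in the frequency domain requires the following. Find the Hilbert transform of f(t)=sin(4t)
The Hilbert transform shifts each frequency component by -pi/2.
H{sin(wt)} = -cos(wt)
With w = 4: H{sin(4t)} = -cos(4t)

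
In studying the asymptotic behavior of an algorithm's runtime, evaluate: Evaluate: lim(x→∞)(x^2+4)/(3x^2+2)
Divide numerator and denominator by x^2:
lim (1 + 4/x^2)/(3 + 2/x^2) = 1/3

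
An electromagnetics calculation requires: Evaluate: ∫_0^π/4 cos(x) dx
Antiderivative: sin(x)
Evaluate at bounds: [sin(1·π/4)/1] - [sin(1·0)/1]
= ((√2/2) - (0))/1 = √2/2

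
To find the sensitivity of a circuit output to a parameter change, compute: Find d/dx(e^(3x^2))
Chain rule: d/dx[e^u]=e^u · u' where u=3x^2
u'=6x

Answer: 6x·e^(3x^2)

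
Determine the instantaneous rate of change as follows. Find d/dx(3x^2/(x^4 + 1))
Quotient rule: (f/g)'=(f'g - fg')/g²
f=3x^2, f'=6x
g=x^4 + 1, g'=4x^3

Answer: (6x·(x^4 + 1) - 12x^5)/(x^4 + 1)²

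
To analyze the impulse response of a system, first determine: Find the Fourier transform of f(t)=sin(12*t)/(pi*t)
sin(W*t)/(pi*t)=(W/pi)*sinc(W*t/pi) is the impulse response of the ideal low-pass filter with cutoff W (here W=12).
Its Fourier transform is a rectangular function:
F(omega)=1 for |omega| < 12, 0 otherwise

Answer: rect(omega/24) [i.e., 1 for |omega| < 12, 0 otherwise]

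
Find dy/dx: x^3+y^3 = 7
Differentiate: 3x^2+3y^2·(dy/dx)=0
dy/dx=-3x^2/(3y^2)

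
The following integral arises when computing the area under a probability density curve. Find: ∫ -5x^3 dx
Using power rule: ∫ -5x^3 dx=-5/4 x^4+C=(-5/4)x^4+C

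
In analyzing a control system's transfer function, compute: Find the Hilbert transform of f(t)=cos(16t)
The Hilbert transform shifts each frequency component by -pi/2.
H{cos(wt)} = sin(wt)
With w = 16: H{cos(16t)} = sin(16t)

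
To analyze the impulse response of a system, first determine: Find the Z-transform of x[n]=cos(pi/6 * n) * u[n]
Z{cos(w0 * n) * u[n]} = z(z - cos(w0))/(z^2 - 2z * cos(w0) + 1)
With w0 = pi/6: X(z) = z(z - cos(pi/6))/(z^2 - 2z * cos(pi/6) + 1)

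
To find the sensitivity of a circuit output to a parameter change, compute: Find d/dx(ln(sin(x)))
Chain rule: d/dx[ln(u)]=u'/u where u=sin(x)
u'=cos(x)

Answer: (cos(x))/(sin(x))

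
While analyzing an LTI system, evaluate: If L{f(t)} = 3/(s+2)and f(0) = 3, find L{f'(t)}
L{f'(t)}=s·F(s) - f(0)=3s/(s+2)-3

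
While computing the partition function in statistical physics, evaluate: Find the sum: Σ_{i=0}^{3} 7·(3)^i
Geometric series: S=a(1 - r^n)/(1 - r)
a=7, r=3, n=4
S=7(1 - 81)/-2=280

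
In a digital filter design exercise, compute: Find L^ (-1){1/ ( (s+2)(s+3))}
Partial fractions: 1/((s+2)(s+3))=A/(s+2)+B/(s+3)
Cover-up: A=1/(s+3)|_{s=-2}=1; B=1/(s+2)|_{s=-3}=-1
L^(-1)=e^(-2t) - e^(-3t)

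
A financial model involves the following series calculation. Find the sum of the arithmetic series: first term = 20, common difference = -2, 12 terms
Last term: a_n=20+(12-1)·-2=-2
Sum=n(a_1+a_n)/2=12(20+(-2))/2=108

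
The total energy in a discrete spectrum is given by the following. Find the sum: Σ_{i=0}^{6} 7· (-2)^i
Geometric series: S = a(1 - r^n)/(1 - r)
a = 7, r = -2, n = 7
S = 7(1+128)/3 = 301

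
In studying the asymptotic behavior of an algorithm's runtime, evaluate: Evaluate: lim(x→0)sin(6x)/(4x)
L'Hôpital (0/0): lim 6cos(6x)/4 = 6/4

Answer: 3/2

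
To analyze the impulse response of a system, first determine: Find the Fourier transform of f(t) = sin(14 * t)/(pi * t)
sin(W*t)/(pi*t)=(W/pi)*sinc(W*t/pi) is the impulse response of the ideal low-pass filter with cutoff W (here W=14).
Its Fourier transform is a rectangular function:
F(omega)=1 for |omega| < 14, 0 otherwise

Answer: rect(omega/28) [i.e., 1 for |omega| < 14, 0 otherwise]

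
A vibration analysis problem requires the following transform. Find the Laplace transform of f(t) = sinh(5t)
L{sinh(at)} = a/(s²-a²)
L{sinh(5t)} = 5/(s²-25)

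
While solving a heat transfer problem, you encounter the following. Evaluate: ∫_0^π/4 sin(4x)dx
Antiderivative: -cos(4x)/4
Evaluate at bounds: [-cos(4·π/4)/4] - [-cos(4·0)/4]
= (-(-1) + (1))/4 = 1/2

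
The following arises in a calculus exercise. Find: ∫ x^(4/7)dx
Power rule: ∫ x^(4/7) dx = x^(11/7)/(11/7) + C

Answer: (7/11)·x^(11/7) + C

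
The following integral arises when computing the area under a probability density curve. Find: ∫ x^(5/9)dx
Power rule: ∫ x^(5/9) dx=x^(14/9)/(14/9)+C

Answer: (9/14)·x^(14/9)+C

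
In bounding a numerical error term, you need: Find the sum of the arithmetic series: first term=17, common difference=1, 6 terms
Last term: a_n=17 + (6 - 1)·1=22
Sum=n(a_1 + a_n)/2=6(17 + 22)/2=117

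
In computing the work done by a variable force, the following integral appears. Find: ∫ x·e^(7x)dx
Integration by parts: u = x, dv = e^(7x) dx
du = dx, v = e^(7x)/7
= x·e^(7x)/7 - ∫ e^(7x)/7 dx
= x·e^(7x)/7 - e^(7x)/49+C

Answer: e^(7x)(x/7-1/49)+C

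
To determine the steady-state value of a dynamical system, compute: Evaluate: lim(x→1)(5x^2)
Polynomial is continuous, so substitute x = 1:
5·1^2 = 5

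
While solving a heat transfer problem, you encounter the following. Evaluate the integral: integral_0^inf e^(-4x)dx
integral_0^inf e^(-4x) dx = [-1/4*e^(-4x)]_0^inf
= 0 - (-1/4) = 1/4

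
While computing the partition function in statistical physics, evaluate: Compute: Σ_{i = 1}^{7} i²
Using formula: Σ i^2=n(n + 1)(2n + 1)/6=7·8·15/6=140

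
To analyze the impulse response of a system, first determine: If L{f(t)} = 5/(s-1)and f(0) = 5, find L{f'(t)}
L{f'(t)}=s·F(s) - f(0)=5s/(s-1)-5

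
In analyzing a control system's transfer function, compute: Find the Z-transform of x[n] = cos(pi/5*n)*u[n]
Z{cos(w0*n)*u[n]}=z(z - cos(w0))/(z^2-2z*cos(w0)+1)
With w0=pi/5: X(z)=z(z - cos(pi/5))/(z^2-2z*cos(pi/5)+1)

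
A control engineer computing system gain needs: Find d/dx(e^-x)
Chain rule: d/dx[e^u]=e^u · u' where u=-x
u'=-1

Answer: -1·e^-x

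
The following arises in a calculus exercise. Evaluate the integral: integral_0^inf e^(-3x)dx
integral_0^inf e^(-3x) dx=[-1/3 * e^(-3x)]_0^inf
=0 - (-1/3)=1/3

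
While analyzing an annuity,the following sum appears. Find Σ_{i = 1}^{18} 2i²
= 2·n(n + 1)(2n + 1)/6 = 2·18·19·37/6 = 4218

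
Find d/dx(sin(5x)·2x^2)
Product rule: (fg)'=f'g + fg'
f=sin(5x), f'=5·cos(5x)
g=2x^2, g'=4x

Answer: 10·cos(5x)·x^2 + 4·sin(5x)·x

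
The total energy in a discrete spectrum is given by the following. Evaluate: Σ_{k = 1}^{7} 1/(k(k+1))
Partial fractions: 1/(k(k + 1))=1/k - 1/(k + 1)
Telescoping sum: 1(1 - 1/8)=1·7/8

Answer: 7/8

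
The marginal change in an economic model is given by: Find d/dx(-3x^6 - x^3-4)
Power rule: d/dx(ax^n) = n·a·x^(n-1)
Term by term: -18·x^5-3·x^2

Answer: -18x^5-3x^2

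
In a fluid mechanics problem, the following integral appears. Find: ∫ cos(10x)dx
Using substitution u = 10x: ∫ cos(u) du/10 = sin(u)/10+C

Answer: (1/10)sin(10x)+C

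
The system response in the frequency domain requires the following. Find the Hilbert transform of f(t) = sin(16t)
The Hilbert transform shifts each frequency component by -pi/2.
H{sin(wt)} = -cos(wt)
With w = 16: H{sin(16t)} = -cos(16t)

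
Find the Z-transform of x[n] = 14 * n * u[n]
Z{n*u[n]} = z/(z-1)^2
By linearity: Z{14*n*u[n]} = 14z/(z-1)^2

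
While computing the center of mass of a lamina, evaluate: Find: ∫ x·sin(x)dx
By parts: u = x, dv = sin(x) dx
du = dx, v = -cos(x)
= -x·cos(x)+sin(x)+C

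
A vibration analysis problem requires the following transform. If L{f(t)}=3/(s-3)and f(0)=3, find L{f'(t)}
L{f'(t)}=s·F(s) - f(0)=3s/(s-3)-3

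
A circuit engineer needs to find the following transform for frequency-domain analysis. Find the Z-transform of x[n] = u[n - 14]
Using the time-shift property: Z{u[n-14]} = z^(-14) * z/(z-1)
= z^(-13)/(z-1)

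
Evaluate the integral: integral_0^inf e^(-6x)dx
integral_0^inf e^(-6x) dx=[-1/6*e^(-6x)]_0^inf
=0 - (-1/6)=1/6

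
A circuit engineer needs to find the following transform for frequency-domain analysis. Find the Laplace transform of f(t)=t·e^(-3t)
L{t·e^(at)} = 1/(s-a)²
L{t·e^(-3t)} = 1/(s+3)²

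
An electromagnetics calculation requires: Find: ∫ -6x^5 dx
Using power rule: ∫ -6x^5 dx=-6/6 x^6+C=-x^6+C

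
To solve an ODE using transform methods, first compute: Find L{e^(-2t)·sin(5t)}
First shifting: L{e^(at)f(t)} = F(s-a)
L{sin(5t)} = 5/(s² + 25)
Shift: 5/((s + 2)² + 25)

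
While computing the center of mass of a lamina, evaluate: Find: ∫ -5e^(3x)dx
Since d/dx[e^(3x)] = 3e^(3x), we get -5/3 e^(3x)+C

Answer: (-5/3)e^(3x)+C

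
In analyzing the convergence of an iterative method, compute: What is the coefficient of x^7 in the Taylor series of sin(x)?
sin(x)=Σ (-1)^k x^(2k + 1)/(2k + 1)!
For x^7: (-1)^3/7!=-1/5040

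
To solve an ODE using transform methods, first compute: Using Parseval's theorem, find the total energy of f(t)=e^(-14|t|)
Parseval's theorem: E = integral |f(t)|^2 dt = (1/2pi) integral |F(omega)|^2 domega
E = integral_{-inf}^{inf} e^(-28|t|) dt = 2*integral_0^inf e^(-28t) dt = 2/(2*14) = 1/14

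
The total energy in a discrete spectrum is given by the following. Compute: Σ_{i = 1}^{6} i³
Using formula: Σ i^3 = [n(n + 1)/2]² = [6·7/2]² = 441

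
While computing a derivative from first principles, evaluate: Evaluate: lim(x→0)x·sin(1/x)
Squeeze theorem: -|x| ≤ x·sin(1/x) ≤ |x|
Since x → 0 as x → 0, by squeeze theorem the limit is 0

Answer: 0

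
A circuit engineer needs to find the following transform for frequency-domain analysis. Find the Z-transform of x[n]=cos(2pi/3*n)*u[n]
Z{cos(w0 * n) * u[n]} = z(z - cos(w0))/(z^2-2z * cos(w0)+1)
With w0 = 2pi/3: X(z) = z(z - cos(2pi/3))/(z^2-2z * cos(2pi/3)+1)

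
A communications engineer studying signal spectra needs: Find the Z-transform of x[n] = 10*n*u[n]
Z{n * u[n]} = z/(z-1)^2
By linearity: Z{10 * n * u[n]} = 10z/(z-1)^2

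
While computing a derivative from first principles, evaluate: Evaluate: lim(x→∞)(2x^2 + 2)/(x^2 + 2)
Divide numerator and denominator by x^2:
lim (2+2/x^2)/(1+2/x^2)=2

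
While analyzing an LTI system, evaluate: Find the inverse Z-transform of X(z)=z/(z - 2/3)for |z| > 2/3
Standard pair: z/(z-a) <-> a^n * u[n] for causal signals
With a = 2/3: x[n] = (2/3)^n * u[n]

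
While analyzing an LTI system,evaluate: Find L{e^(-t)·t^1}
First shifting: L{e^(at)f(t)} = F(s-a)
L{t^1} = 1/s^2
Shift s → s+1: 1/(s+1)^2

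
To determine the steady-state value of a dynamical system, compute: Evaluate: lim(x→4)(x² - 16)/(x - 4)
Factor: (x² - 16) = (x-4)(x + 4)
Cancel (x-4): lim(x→4) (x + 4) = 8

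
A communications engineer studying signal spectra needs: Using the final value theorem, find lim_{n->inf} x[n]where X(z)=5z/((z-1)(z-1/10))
Final value theorem: lim x[n] = lim_{z->1} (z-1) * X(z)
(z-1) * X(z) = 5z/(z-1/10)
As z->1: 5/(1-1/10) = 5/(9/10) = 50/9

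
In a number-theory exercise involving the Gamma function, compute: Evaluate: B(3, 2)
B(x,y) = Γ(x)Γ(y)/Γ(x + y) = (x-1)!(y-1)!/(x + y-1)!
B(3,2) = 2!·1!/4! = 1/12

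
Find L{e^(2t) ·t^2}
First shifting: L{e^(at)f(t)}=F(s-a)
L{t^2}=2/s^3
Shift s → s-2: 2/(s-2)^3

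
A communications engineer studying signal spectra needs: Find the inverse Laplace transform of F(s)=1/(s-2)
L^(-1){1/(s-a)} = c·e^(at)
Here a = 2, c = 1

Answer: e^(2t)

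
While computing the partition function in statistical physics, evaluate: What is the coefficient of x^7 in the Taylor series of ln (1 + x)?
ln(1 + x) = Σ (-1)^(n + 1) x^n/n
Coefficient of x^7 = (-1)^8/7 = 1/7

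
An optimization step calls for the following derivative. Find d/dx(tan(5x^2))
Chain rule: d/dx[tan(u)] = sec²(u)·u' where u = 5x^2
u' = 10x

Answer: 10x·sec²(5x^2)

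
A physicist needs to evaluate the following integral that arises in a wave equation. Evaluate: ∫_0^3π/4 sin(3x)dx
Antiderivative: -cos(3x)/3
Evaluate at bounds: [-cos(3·3π/4)/3] - [-cos(3·0)/3]
=(-(√2/2) + (1))/3=1/3 - √2/6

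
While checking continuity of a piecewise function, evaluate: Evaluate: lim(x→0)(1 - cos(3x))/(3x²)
Using 1-cos(u) ≈ u²/2 for small u:
(1-cos(3x)) ≈ (3x)²/2=9x²/2
So limit=9/(2·3)=3/2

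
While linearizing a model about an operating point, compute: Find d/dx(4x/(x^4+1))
Quotient rule: (f/g)' = (f'g - fg')/g²
f = 4x, f' = 4
g = x^4+1, g' = 4x^3

Answer: (4·(x^4+1)-16x^4)/(x^4+1)²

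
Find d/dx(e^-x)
Chain rule: d/dx[e^u]=e^u · u' where u=-x
u'=-1

Answer: -1·e^-x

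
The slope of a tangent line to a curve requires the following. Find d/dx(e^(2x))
Chain rule: d/dx[e^u] = e^u · u' where u = 2x
u' = 2

Answer: 2·e^(2x)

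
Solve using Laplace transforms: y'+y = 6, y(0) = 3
Take L of both sides: sY(s) - 3 + Y(s) = 6/s
Y(s)(s + 1) = 6/s + 3
Y(s) = 6/(s(s + 1)) + 3/(s + 1)
Partial fractions: 6/(s(s + 1)) = 6/s - 6/(s + 1)
So Y(s) = 6/s - 3/(s + 1)
Inverse transform (L^(-1){1/s} = 1, L^(-1){1/(s + 1)} = e^(-t)):

Answer: y(t) = 6 - 3·e^(-t)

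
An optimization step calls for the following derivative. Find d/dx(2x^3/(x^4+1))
Quotient rule: (f/g)'=(f'g - fg')/g²
f=2x^3, f'=6x^2
g=x^4 + 1, g'=4x^3

Answer: (6x^2·(x^4 + 1) - 8x^6)/(x^4 + 1)²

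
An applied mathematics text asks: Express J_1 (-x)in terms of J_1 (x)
For integer n: J_n(-x)=(-1)^n J_n(x)
With n=1: J_1(-x)=(-1)^1 J_1(x)=-J_1(x)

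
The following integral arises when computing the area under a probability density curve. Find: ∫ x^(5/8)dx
Power rule: ∫ x^(5/8) dx = x^(13/8)/(13/8) + C

Answer: (8/13)·x^(13/8) + C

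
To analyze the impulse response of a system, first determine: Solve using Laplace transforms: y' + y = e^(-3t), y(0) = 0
Take L: sY - 0 + Y=1/(s + 3)
Y(s + 1)=1/(s + 3) + 0
Y=1/((s + 3)(s + 1)) + 0/(s + 1)
Partial fractions: 1/((s + 3)(s + 1))=-(1/2)/(s + 3) + (1/2)/(s + 1)
So Y=-(1/2)/(s + 3) + (1/2)/(s + 1)
Inverse Laplace transform (L^(-1){1/(s + 3)}=e^(-3t), L^(-1){1/(s + 1)}=e^(-t)):

Answer: y(t)=(-1/2)·e^(-3t) + (1/2)·e^(-t)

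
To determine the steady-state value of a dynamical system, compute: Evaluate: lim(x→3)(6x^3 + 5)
Polynomial is continuous, so substitute x=3:
6·3^3+5=167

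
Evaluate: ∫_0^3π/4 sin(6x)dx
Antiderivative: -cos(6x)/6
Evaluate at bounds: [-cos(6·3π/4)/6] - [-cos(6·0)/6]
=(-(0)+(1))/6=1/6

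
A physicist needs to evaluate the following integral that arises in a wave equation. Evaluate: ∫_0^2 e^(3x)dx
Antiderivative: (1/3)e^(3x)
Evaluate: (1/3)(e^6-1)

Answer: (e^6-1)/3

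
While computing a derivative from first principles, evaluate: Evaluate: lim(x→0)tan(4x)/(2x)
tan(u) ≈ u for small u:
tan(4x)/(2x) ≈ 4x/(2x) = 4/2

Answer: 2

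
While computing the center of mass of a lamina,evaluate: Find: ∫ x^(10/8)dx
Power rule: ∫ x^(5/4) dx=x^(9/4)/(9/4)+C

Answer: (4/9)·x^(9/4)+C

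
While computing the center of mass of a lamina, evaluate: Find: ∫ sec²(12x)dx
Since d/dx[tan(12x)] = 12sec²(12x), integral = tan(12x)/12 + C

Answer: (1/12)tan(12x) + C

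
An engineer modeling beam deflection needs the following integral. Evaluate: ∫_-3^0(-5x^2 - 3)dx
Step 1: Find antiderivative F(x)=(-5/3)x^3 - 3x
Step 2: F(0) - F(-3)=0 - (54)=-54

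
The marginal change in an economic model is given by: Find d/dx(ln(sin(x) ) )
Chain rule: d/dx[ln(u)]=u'/u where u=sin(x)
u'=cos(x)

Answer: (cos(x))/(sin(x))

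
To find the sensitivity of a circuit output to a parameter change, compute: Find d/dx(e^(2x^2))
Chain rule: d/dx[e^u] = e^u · u' where u = 2x^2
u' = 4x

Answer: 4x·e^(2x^2)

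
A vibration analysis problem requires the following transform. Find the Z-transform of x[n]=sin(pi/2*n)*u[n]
Z{sin(w0*n)*u[n]} = z*sin(w0)/(z^2 - 2z*cos(w0) + 1)
With w0 = pi/2: X(z) = z*sin(pi/2)/(z^2 - 2z*cos(pi/2) + 1)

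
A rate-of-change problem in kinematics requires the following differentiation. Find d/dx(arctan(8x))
d/dx[arctan(u)] = u'/(1+u²), u = 8x, u' = 8

Answer: 8/(1+64x²)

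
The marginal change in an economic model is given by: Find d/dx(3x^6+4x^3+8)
Power rule: d/dx(ax^n) = n·a·x^(n-1)
Term by term: 18·x^5+12·x^2

Answer: 18x^5+12x^2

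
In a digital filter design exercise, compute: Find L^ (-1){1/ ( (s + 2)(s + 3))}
Partial fractions: 1/((s + 2)(s + 3)) = A/(s + 2) + B/(s + 3)
Cover-up: A = 1/(s + 3)|_{s = -2} = 1; B = 1/(s + 2)|_{s = -3} = -1
L^(-1) = e^(-2t) - e^(-3t)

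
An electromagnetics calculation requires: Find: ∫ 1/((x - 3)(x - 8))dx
Partial fractions: 1/((x-3)(x-8)) = A/(x-3) + B/(x-8)
A = -1/5, B = 1/5
∫ [-1/5· 1/(x-3) + 1/5· 1/(x-8)] dx
= (1/5)[ln|x-8| - ln|x-3|] + C

Answer: (1/5)·ln|(x-8)/(x-3)| + C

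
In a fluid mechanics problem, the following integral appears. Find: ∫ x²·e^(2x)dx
Integration by parts twice:
First: u=x², dv=e^(2x) dx => x²e^(2x)/2 - (2/2)∫ xe^(2x) dx
Second (∫ xe^(2x) dx): xe^(2x)/2 - e^(2x)/4
Combining: e^(2x)(x²/2 - 2x/4 + 2/8) + C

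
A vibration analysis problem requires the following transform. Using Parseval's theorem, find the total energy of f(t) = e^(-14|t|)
Parseval's theorem: E = integral |f(t)|^2 dt = (1/2pi) integral |F(omega)|^2 domega
E = integral_{-inf}^{inf} e^(-28|t|) dt = 2 * integral_0^inf e^(-28t) dt = 2/(2 * 14) = 1/14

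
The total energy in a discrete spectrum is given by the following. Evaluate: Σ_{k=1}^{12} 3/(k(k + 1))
Partial fractions: 3/(k(k + 1)) = 3/k - 3/(k + 1)
Telescoping sum: 3(1 - 1/13) = 3·12/13

Answer: 36/13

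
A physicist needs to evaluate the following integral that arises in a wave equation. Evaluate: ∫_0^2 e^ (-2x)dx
Antiderivative: (1/(-2))e^(-2x)
Evaluate: (1/(-2))(e^-4-1)

Answer: (e^-4-1)/(-2)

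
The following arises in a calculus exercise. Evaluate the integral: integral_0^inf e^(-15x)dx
integral_0^inf e^(-15x) dx=[-1/15 * e^(-15x)]_0^inf
=0 - (-1/15)=1/15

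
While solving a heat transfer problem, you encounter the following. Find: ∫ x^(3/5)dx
Power rule: ∫ x^(3/5) dx = x^(8/5)/(8/5)+C

Answer: (5/8)·x^(8/5)+C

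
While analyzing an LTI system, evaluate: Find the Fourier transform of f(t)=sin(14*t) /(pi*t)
sin(W * t)/(pi * t) = (W/pi) * sinc(W * t/pi) is the impulse response of the ideal low-pass filter with cutoff W (here W = 14).
Its Fourier transform is a rectangular function:
F(omega) = 1 for |omega| < 14, 0 otherwise

Answer: rect(omega/28) [i.e., 1 for |omega| < 14, 0 otherwise]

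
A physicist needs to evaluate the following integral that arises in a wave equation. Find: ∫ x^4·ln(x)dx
By parts: u = ln(x), dv = x^4 dx
du = 1/x dx, v = x^5/5
= x^5·ln(x)/5 - ∫ x^4/5 dx
= x^5·ln(x)/5 - x^5/25+C

Answer: x^5(ln(x)/5-1/25)+C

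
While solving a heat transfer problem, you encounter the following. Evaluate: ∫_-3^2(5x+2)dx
Step 1: Find antiderivative F(x)=(5/2)x^2 + 2x
Step 2: F(2) - F(-3)=14 - (33/2)=-5/2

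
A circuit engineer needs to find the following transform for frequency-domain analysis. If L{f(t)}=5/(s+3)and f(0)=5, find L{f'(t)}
L{f'(t)}=s·F(s) - f(0)=5s/(s + 3) - 5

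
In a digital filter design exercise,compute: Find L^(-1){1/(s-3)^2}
L^(-1){1/(s-a)^n} = t^(n-1)·e^(at)/(n-1)!
Here a = 3, n = 2: t^1·e^(3t)/1

Answer: t·e^(3t)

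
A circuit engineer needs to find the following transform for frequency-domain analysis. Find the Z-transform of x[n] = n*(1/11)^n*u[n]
Using the property Z{n * a^n * u[n]}=az/(z-a)^2
With a=1/11: X(z)=(1/11)z/(z - 1/11)^2, |z| > 1/11

Answer: (1/11)z/(z - 1/11)^2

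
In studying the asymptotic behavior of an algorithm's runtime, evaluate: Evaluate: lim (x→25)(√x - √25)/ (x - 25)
Multiply by conjugate (√x+√25)/(√x+√25):
= (x - 25)/((x - 25)(√x+√25)) = 1/(√x+√25)
As x → 25: 1/(2√25)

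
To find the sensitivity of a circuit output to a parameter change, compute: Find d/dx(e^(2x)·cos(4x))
Product rule: (fg)' = f'g+fg'
f = e^(2x), f' = 2·e^(2x)
g = cos(4x), g' = -4·sin(4x)

Answer: 2·e^(2x)·cos(4x)-4·e^(2x)·sin(4x)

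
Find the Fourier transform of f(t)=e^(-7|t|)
Using the standard pair: F{e^(-a|t|)} = 2a/(a^2 + omega^2)
With a = 7: F(omega) = 14/(49 + omega^2)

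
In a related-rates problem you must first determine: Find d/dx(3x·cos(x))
Product rule: (fg)' = f'g + fg'
f = 3x, f' = 3
g = cos(x), g' = -sin(x)

Answer: 3·cos(x) - 3x·sin(x)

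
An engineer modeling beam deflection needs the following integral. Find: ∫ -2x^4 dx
Using power rule: ∫ -2x^4 dx=-2/5 x^5+C=(-2/5)x^5+C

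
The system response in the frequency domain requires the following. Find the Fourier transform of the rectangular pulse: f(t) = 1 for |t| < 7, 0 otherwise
F(omega)=integral from -7 to 7 of e^(-j*omega*t) dt
=2*sin(7*omega)/omega=14*sinc(7*omega/pi)

Answer: 2*sin(7*omega)/omega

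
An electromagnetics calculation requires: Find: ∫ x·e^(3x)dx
Integration by parts: u=x, dv=e^(3x) dx
du=dx, v=e^(3x)/3
=x·e^(3x)/3 - ∫ e^(3x)/3 dx
=x·e^(3x)/3 - e^(3x)/9+C

Answer: e^(3x)(x/3-1/9)+C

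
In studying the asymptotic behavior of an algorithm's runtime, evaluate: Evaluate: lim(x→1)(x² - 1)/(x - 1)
Factor: (x² - 1) = (x-1)(x+1)
Cancel (x-1): lim(x→1) (x+1) = 2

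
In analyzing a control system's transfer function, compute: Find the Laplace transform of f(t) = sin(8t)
L{sin(wt)}=w/(s² + w²)
L{sin(8t)}=8/(s² + 64)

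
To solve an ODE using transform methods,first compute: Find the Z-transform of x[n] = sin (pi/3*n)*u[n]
Z{sin(w0 * n) * u[n]} = z * sin(w0)/(z^2-2z * cos(w0)+1)
With w0 = pi/3: X(z) = z * sin(pi/3)/(z^2-2z * cos(pi/3)+1)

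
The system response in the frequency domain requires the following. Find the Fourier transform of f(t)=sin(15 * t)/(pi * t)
sin(W * t)/(pi * t)=(W/pi) * sinc(W * t/pi) is the impulse response of the ideal low-pass filter with cutoff W (here W=15).
Its Fourier transform is a rectangular function:
F(omega)=1 for |omega| < 15, 0 otherwise

Answer: rect(omega/30) [i.e., 1 for |omega| < 15, 0 otherwise]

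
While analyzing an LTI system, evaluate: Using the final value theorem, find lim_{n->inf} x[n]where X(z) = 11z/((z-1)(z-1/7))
Final value theorem: lim x[n]=lim_{z->1} (z-1) * X(z)
(z-1) * X(z)=11z/(z-1/7)
As z->1: 11/(1-1/7)=11/(6/7)=77/6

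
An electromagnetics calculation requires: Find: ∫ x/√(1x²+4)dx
Let u = x² + 4, du = 2x dx
∫ (1/2)·u^(-1/2) du = √u + C

Answer: √(x² + 4) + C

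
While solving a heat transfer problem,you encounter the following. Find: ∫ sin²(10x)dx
Using identity sin²(u) = (1 - cos(2u))/2:
∫ (1 - cos(20x))/2 dx = x/2 - sin(20x)/40+C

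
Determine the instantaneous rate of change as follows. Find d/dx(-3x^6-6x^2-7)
Power rule: d/dx(ax^n) = n·a·x^(n-1)
Term by term: -18·x^5 - 12·x

Answer: -18x^5 - 12x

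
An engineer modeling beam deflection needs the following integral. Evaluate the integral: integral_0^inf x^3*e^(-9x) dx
This is a Gamma integral. Substitute u=9x (du=9 dx):
integral_0^inf x^3*e^(-9x) dx=(1/9^4) integral_0^inf u^3*e^(-u) du
=Gamma(4)/9^4=3!/9^4=6/6561

Answer: 2/2187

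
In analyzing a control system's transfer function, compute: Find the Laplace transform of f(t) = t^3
L{t^n} = n!/s^(n+1)
L{t^3} = 3!/s^4 = 6/s^4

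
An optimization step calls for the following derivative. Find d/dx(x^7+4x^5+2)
Power rule: d/dx(ax^n) = n·a·x^(n-1)
Term by term: 7·x^6 + 20·x^4

Answer: 7x^6 + 20x^4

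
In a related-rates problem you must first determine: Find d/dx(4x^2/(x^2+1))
Quotient rule: (f/g)'=(f'g - fg')/g²
f=4x^2, f'=8x
g=x^2+1, g'=2x

Answer: (8x·(x^2+1)-8x^3)/(x^2+1)²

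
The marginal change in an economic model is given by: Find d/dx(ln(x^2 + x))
Chain rule: d/dx[ln(u)] = u'/u where u = x^2 + x
u' = 2x + 1

Answer: (2x + 1)/(x^2 + x)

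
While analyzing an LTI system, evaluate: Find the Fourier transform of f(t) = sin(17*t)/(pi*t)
sin(W * t)/(pi * t) = (W/pi) * sinc(W * t/pi) is the impulse response of the ideal low-pass filter with cutoff W (here W = 17).
Its Fourier transform is a rectangular function:
F(omega) = 1 for |omega| < 17, 0 otherwise

Answer: rect(omega/34) [i.e., 1 for |omega| < 17, 0 otherwise]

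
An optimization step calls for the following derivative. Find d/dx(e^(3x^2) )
Chain rule: d/dx[e^u] = e^u · u' where u = 3x^2
u' = 6x

Answer: 6x·e^(3x^2)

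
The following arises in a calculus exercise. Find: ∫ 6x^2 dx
Using power rule: ∫ 6x^2 dx = 6/3 x^3 + C = 2x^3 + C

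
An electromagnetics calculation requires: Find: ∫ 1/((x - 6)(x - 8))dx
Partial fractions: 1/((x-6)(x-8))=A/(x-6)+B/(x-8)
A=-1/2, B=1/2
∫ [-1/2· 1/(x-6)+1/2· 1/(x-8)] dx
=(1/2)[ln|x-8| - ln|x-6|]+C

Answer: (1/2)·ln|(x-8)/(x-6)|+C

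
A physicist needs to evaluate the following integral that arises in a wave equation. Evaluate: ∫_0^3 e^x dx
Antiderivative: e^x
Evaluate: (e^3-1)

Answer: e^3-1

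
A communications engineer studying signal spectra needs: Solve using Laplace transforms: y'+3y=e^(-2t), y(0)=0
Take L: sY - 0 + 3Y=1/(s + 2)
Y(s + 3)=1/(s + 2) + 0
Y=1/((s + 2)(s + 3)) + 0/(s + 3)
Partial fractions: 1/((s + 2)(s + 3))=1/(s + 2) - 1/(s + 3)
So Y=1/(s + 2) - 1/(s + 3)
Inverse Laplace transform (L^(-1){1/(s + 2)}=e^(-2t), L^(-1){1/(s + 3)}=e^(-3t)):

Answer: y(t)=1·e^(-2t) - e^(-3t)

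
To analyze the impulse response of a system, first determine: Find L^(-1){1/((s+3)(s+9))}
Partial fractions: 1/((s + 3)(s + 9)) = A/(s + 3) + B/(s + 9)
Cover-up: A = 1/(s + 9)|_{s = -3} = 1/6; B = 1/(s + 3)|_{s = -9} = -1/6
L^(-1) = (1/6)e^(-3t) - (1/6)e^(-9t)

Answer: (1/6)(e^(-3t) - e^(-9t))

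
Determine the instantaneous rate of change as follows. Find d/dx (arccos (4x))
d/dx[arccos(u)] = -u'/√(1-u²), u = 4x, u' = 4

Answer: -4/√(1-16x²)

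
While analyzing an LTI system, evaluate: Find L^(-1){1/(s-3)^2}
L^(-1){1/(s-a)^n}=t^(n-1)·e^(at)/(n-1)!
Here a=3, n=2: t^1·e^(3t)/1

Answer: t·e^(3t)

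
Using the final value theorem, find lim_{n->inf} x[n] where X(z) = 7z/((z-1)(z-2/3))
Final value theorem: lim x[n]=lim_{z->1} (z-1)*X(z)
(z-1)*X(z)=7z/(z-2/3)
As z->1: 7/(1 - 2/3)=7/(1/3)=21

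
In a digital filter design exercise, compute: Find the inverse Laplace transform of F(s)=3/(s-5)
L^(-1){3/(s-a)}=c·e^(at)
Here a=5, c=3

Answer: 3e^(5t)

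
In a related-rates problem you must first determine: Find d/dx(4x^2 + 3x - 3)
Power rule: d/dx(ax^n)=n·a·x^(n-1)
Term by term: 8·x + 3

Answer: 8x + 3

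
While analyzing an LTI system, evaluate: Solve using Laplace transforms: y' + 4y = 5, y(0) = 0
Take L of both sides: sY(s) - 0 + 4Y(s) = 5/s
Y(s)(s + 4) = 5/s + 0
Y(s) = 5/(s(s + 4)) + 0/(s + 4)
Partial fractions: 5/(s(s + 4)) = (5/4)/s - (5/4)/(s + 4)
So Y(s) = (5/4)/s - (5/4)/(s + 4)
Inverse transform (L^(-1){1/s} = 1, L^(-1){1/(s + 4)} = e^(-4t)):

Answer: y(t) = 5/4 - (5/4)·e^(-4t)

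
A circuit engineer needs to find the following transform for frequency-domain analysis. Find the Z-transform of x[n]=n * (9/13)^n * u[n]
Using the property Z{n * a^n * u[n]}=az/(z-a)^2
With a=9/13: X(z)=(9/13)z/(z - 9/13)^2, |z| > 9/13

Answer: (9/13)z/(z - 9/13)^2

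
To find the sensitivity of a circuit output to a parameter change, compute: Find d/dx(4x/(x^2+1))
Quotient rule: (f/g)'=(f'g - fg')/g²
f=4x, f'=4
g=x^2+1, g'=2x

Answer: (4·(x^2+1)-8x^2)/(x^2+1)²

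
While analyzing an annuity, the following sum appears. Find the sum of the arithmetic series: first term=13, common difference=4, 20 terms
Last term: a_n = 13 + (20 - 1)·4 = 89
Sum = n(a_1 + a_n)/2 = 20(13 + 89)/2 = 1020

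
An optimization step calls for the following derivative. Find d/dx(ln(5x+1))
Chain rule: d/dx[ln(u)]=u'/u where u=5x+1
u'=5

Answer: (5)/(5x+1)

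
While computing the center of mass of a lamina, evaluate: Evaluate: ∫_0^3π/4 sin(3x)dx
Antiderivative: -cos(3x)/3
Evaluate at bounds: [-cos(3·3π/4)/3] - [-cos(3·0)/3]
=(-(√2/2) + (1))/3=1/3 - √2/6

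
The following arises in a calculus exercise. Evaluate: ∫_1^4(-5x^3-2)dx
Step 1: Find antiderivative F(x)=(-5/4)x^4-2x
Step 2: F(4) - F(1)=-328 - (-13/4)=-1299/4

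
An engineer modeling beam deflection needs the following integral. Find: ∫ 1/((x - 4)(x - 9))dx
Partial fractions: 1/((x-4)(x-9)) = A/(x-4)+B/(x-9)
A = -1/5, B = 1/5
∫ [-1/5· 1/(x-4)+1/5· 1/(x-9)] dx
= (1/5)[ln|x-9| - ln|x-4|]+C

Answer: (1/5)·ln|(x-9)/(x-4)|+C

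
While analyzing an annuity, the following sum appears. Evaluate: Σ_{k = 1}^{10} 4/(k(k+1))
Partial fractions: 4/(k(k+1))=4/k - 4/(k+1)
Telescoping sum: 4(1-1/11)=4·10/11

Answer: 40/11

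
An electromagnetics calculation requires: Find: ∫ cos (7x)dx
Using substitution u=7x: ∫ cos(u) du/7=sin(u)/7 + C

Answer: (1/7)sin(7x) + C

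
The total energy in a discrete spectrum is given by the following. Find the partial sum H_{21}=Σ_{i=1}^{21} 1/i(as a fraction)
H_21=1 + 1/2 + 1/3 + ... + 1/21
=18858053/5173168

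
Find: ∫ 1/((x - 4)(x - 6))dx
Partial fractions: 1/((x-4)(x-6))=A/(x-4)+B/(x-6)
A=-1/2, B=1/2
∫ [-1/2· 1/(x-4)+1/2· 1/(x-6)] dx
=(1/2)[ln|x-6| - ln|x-4|]+C

Answer: (1/2)·ln|(x-6)/(x-4)|+C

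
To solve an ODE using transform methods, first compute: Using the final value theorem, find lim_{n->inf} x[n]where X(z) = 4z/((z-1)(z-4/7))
Final value theorem: lim x[n] = lim_{z->1} (z-1)*X(z)
(z-1)*X(z) = 4z/(z-4/7)
As z->1: 4/(1-4/7) = 4/(3/7) = 28/3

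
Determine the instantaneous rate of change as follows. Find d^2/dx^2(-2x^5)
Apply power rule 2 times:
d^1: -10x^4
d^2: -40x^3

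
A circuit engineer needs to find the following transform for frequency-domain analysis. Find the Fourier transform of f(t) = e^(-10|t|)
Using the standard pair: F{e^(-a|t|)}=2a/(a^2+omega^2)
With a=10: F(omega)=20/(100+omega^2)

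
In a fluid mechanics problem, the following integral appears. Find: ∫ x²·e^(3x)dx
Integration by parts twice:
First: u=x², dv=e^(3x) dx => x²e^(3x)/3 - (2/3)∫ xe^(3x) dx
Second (∫ xe^(3x) dx): xe^(3x)/3 - e^(3x)/9
Combining: e^(3x)(x²/3 - 2x/9 + 2/27) + C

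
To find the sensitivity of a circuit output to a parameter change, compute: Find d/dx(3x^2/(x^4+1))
Quotient rule: (f/g)'=(f'g - fg')/g²
f=3x^2, f'=6x
g=x^4+1, g'=4x^3

Answer: (6x·(x^4+1)-12x^5)/(x^4+1)²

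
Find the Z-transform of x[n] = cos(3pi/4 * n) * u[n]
Z{cos(w0 * n) * u[n]}=z(z - cos(w0))/(z^2-2z * cos(w0)+1)
With w0=3pi/4: X(z)=z(z - cos(3pi/4))/(z^2-2z * cos(3pi/4)+1)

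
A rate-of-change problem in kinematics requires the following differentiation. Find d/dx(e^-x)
Chain rule: d/dx[e^u] = e^u · u' where u = -x
u' = -1

Answer: -1·e^-x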